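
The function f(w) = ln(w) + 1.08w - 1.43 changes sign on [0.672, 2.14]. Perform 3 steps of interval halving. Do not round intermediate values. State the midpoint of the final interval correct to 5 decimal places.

f(0.672000) = -1.101737, f(2.140000) = 1.642006 (opposite signs)
step 1: m = 1.406000, f(m) = 0.429229 > 0 → root in [0.672000, 1.406000]
step 2: m = 1.039000, f(m) = -0.269621 < 0 → root in [1.039000, 1.406000]
step 3: m = 1.222500, f(m) = 0.091198 > 0 → root in [1.039000, 1.222500]
Midpoint of [1.039000, 1.222500] = 1.130750

1.13075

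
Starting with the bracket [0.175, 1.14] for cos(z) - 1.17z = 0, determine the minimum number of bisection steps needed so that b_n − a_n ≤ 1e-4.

14

Initial width b − a = 1.14 − 0.175 = 0.965000.
After n steps the width is (b−a)/2^n; need (b−a)/2^n ≤ 1e-4.
So n ≥ log₂(0.965000/1e-4) = log₂(9650.0000) ≈ 13.2363.
Hence n = 14.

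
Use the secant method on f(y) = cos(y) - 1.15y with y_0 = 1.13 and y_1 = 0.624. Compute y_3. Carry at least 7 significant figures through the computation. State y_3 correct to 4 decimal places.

Secant update: y_(k+1) = y_k − f(y_k)·(y_k − y_(k-1))/(f(y_k) − f(y_(k-1))).
f(y_0) = -0.872840, f(y_1) = 0.093948
y_2 = 0.624000 - (0.093948)·(0.624000 - 1.130000)/(0.093948 - (-0.872840)) = 0.673171; f(y_2) = 0.007703
y_3 = 0.673171 - (0.007703)·(0.673171 - 0.624000)/(0.007703 - (0.093948)) = 0.677562; f(y_3) = -0.000093

0.6776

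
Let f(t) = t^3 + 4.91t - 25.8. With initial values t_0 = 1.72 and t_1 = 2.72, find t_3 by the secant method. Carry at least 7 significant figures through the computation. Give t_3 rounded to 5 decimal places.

f(t_0) = -12.266352, f(t_1) = 7.678848
t_2 = 2.720000 - (7.678848)·(2.720000 - 1.720000)/(7.678848 - (-12.266352)) = 2.335003; f(t_2) = -1.604147
t_3 = 2.335003 - (-1.604147)·(2.335003 - 2.720000)/(-1.604147 - (7.678848)) = 2.401532; f(t_3) = -0.157985

2.40153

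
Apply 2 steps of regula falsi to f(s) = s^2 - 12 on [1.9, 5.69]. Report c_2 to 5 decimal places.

3.34668

False-position update: c = (a·f(b) − b·f(a))/(f(b) − f(a)); replace the endpoint whose sign matches f(c).
f(1.900000) = -8.390000, f(5.690000) = 20.376100
step 1: c = 3.005402, f(c) = -2.967560 < 0 → new bracket [3.005402, 5.690000]
step 2: c = 3.346681, f(c) = -0.799726 < 0 → new bracket [3.346681, 5.690000]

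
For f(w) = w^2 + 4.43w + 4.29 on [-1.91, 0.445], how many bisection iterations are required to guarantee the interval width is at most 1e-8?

28

Initial width b − a = 0.445 − -1.91 = 2.355000.
After n steps the width is (b−a)/2^n; need (b−a)/2^n ≤ 1e-8.
So n ≥ log₂(2.355000/1e-8) = log₂(235500000.0000) ≈ 27.8112.
Hence n = 28.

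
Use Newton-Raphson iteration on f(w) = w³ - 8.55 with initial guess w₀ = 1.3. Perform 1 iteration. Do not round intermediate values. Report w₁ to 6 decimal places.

Newton update: w ← w − f(w)/f'(w).
f'(w) = 3w²
w_0 = 1.300000: f = -6.353000, f' = 5.070000 → w_1 = 1.300000 - (-6.353000)/(5.070000) = 2.553057

2.553057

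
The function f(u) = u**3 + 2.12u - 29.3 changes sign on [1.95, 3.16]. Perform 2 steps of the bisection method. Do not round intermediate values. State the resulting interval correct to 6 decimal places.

[2.555000, 2.857500]

f(1.950000) = -17.751125, f(3.160000) = 8.953696 (opposite signs)
step 1: m = 2.555000, f(m) = -7.204296 < 0 → root in [2.555000, 3.160000]
step 2: m = 2.857500, f(m) = 0.090263 > 0 → root in [2.555000, 2.857500]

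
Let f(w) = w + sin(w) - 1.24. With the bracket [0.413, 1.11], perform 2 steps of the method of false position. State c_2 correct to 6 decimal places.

f(0.413000) = -0.425641, f(1.110000) = 0.765699
step 1: c = 0.662024, f(c) = 0.036738 > 0 → new bracket [0.413000, 0.662024]
step 2: c = 0.642238, f(c) = 0.001226 > 0 → new bracket [0.413000, 0.642238]

0.642238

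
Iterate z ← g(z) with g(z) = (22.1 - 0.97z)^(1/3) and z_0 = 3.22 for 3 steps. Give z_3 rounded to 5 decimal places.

2.69108

z_1 = g(3.220000) = 2.667306
z_2 = g(2.667306) = 2.692191
z_3 = g(2.692191) = 2.691081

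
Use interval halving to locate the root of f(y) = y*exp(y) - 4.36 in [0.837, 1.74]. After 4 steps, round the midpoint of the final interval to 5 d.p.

f(0.837000) = -2.427009, f(1.740000) = 5.553378 (opposite signs)
step 1: m = 1.288500, f(m) = 0.313829 > 0 → root in [0.837000, 1.288500]
step 2: m = 1.062750, f(m) = -1.284062 < 0 → root in [1.062750, 1.288500]
step 3: m = 1.175625, f(m) = -0.550778 < 0 → root in [1.175625, 1.288500]
step 4: m = 1.232063, f(m) = -0.136129 < 0 → root in [1.232063, 1.288500]
Midpoint of [1.232063, 1.288500] = 1.260281

1.26028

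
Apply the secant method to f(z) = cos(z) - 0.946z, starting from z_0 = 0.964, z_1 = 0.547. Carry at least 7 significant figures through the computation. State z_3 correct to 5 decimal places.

Secant update: z_(k+1) = z_k − f(z_k)·(z_k − z_(k-1))/(f(z_k) − f(z_(k-1))).
f(z_0) = -0.341705, f(z_1) = 0.336627
z_2 = 0.547000 - (0.336627)·(0.547000 - 0.964000)/(0.336627 - (-0.341705)) = 0.753939; f(z_2) = 0.015772
z_3 = 0.753939 - (0.015772)·(0.753939 - 0.547000)/(0.015772 - (0.336627)) = 0.764111; f(z_3) = -0.000852

0.76411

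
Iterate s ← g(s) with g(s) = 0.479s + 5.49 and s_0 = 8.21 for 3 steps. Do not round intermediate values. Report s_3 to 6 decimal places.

s_1 = g(8.210000) = 9.422590
s_2 = g(9.422590) = 10.003421
s_3 = g(10.003421) = 10.281638

10.281638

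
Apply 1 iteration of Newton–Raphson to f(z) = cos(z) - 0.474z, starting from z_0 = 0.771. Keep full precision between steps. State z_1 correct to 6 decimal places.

Newton update: z ← z − f(z)/f'(z).
f'(z) = -sin(z) - 0.474
z_0 = 0.771000: f = 0.351760, f' = -1.170853 → z_1 = 0.771000 - (0.351760)/(-1.170853) = 1.071431

1.071431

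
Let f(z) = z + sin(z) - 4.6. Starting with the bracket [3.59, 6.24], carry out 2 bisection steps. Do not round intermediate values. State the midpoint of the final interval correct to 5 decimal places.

f(3.590000) = -1.443531, f(6.240000) = 1.596828 (opposite signs)
step 1: m = 4.915000, f(m) = -0.664545 < 0 → root in [4.915000, 6.240000]
step 2: m = 5.577500, f(m) = 0.328944 > 0 → root in [4.915000, 5.577500]
Midpoint of [4.915000, 5.577500] = 5.246250

5.24625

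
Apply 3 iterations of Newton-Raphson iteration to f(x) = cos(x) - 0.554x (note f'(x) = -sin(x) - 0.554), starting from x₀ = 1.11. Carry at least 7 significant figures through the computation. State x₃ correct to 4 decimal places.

Newton update: x ← x − f(x)/f'(x).
x_0 = 1.110000: f = -0.170278, f' = -1.449699 → x_1 = 1.110000 - (-0.170278)/(-1.449699) = 0.992542
x_1 = 0.992542: f = -0.003306, f' = -1.391418 → x_2 = 0.992542 - (-0.003306)/(-1.391418) = 0.990166
x_2 = 0.990166: f = -0.000002, f' = -1.390117 → x_3 = 0.990166 - (-0.000002)/(-1.390117) = 0.990165

0.9902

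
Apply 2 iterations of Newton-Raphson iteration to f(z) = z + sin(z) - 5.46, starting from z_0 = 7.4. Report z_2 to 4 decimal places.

5.9033

f'(z) = 1 + cos(z)
z_0 = 7.400000: f = 2.838708, f' = 1.438547 → z_1 = 7.400000 - (2.838708)/(1.438547) = 5.426684
z_1 = 5.426684: f = -0.788871, f' = 1.655085 → z_2 = 5.426684 - (-0.788871)/(1.655085) = 5.903319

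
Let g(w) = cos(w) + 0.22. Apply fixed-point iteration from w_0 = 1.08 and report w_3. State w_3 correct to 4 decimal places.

0.7684

w_1 = g(1.080000) = 0.691328
w_2 = g(0.691328) = 0.990400
w_3 = g(0.990400) = 0.768356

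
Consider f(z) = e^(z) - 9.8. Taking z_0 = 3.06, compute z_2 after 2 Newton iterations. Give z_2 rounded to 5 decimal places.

f'(z) = e^(z)
z_0 = 3.060000: f = 11.527557, f' = 21.327557 → z_1 = 3.060000 - (11.527557)/(21.327557) = 2.519499
z_1 = 2.519499: f = 2.622377, f' = 12.422377 → z_2 = 2.519499 - (2.622377)/(12.422377) = 2.308398

2.30840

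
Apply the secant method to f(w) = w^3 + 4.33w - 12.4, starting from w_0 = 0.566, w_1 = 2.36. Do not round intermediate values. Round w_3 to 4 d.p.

Secant update: w_(k+1) = w_k − f(w_k)·(w_k − w_(k-1))/(f(w_k) − f(w_(k-1))).
f(w_0) = -9.767899, f(w_1) = 10.963056
w_2 = 2.360000 - (10.963056)·(2.360000 - 0.566000)/(10.963056 - (-9.767899)) = 1.411287; f(w_2) = -3.478221
w_3 = 1.411287 - (-3.478221)·(1.411287 - 2.360000)/(-3.478221 - (10.963056)) = 1.639787; f(w_3) = -0.890493

1.6398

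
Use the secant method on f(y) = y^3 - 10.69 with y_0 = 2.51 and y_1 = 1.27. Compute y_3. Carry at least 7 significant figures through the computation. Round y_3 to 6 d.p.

f(y_0) = 5.123251, f(y_1) = -8.641617
y_2 = 1.270000 - (-8.641617)·(1.270000 - 2.510000)/(-8.641617 - (5.123251)) = 2.048475; f(y_2) = -2.094088
y_3 = 2.048475 - (-2.094088)·(2.048475 - 1.270000)/(-2.094088 - (-8.641617)) = 2.297454; f(y_3) = 1.436633

2.297454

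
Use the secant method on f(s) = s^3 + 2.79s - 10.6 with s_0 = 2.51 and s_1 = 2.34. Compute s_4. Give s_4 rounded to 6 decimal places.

f(s_0) = 12.216151, f(s_1) = 8.741504
s_2 = 2.340000 - (8.741504)·(2.340000 - 2.510000)/(8.741504 - (12.216151)) = 1.912315; f(s_2) = 1.728592
s_3 = 1.912315 - (1.728592)·(1.912315 - 2.340000)/(1.728592 - (8.741504)) = 1.806896; f(s_3) = 0.340523
s_4 = 1.806896 - (0.340523)·(1.806896 - 1.912315)/(0.340523 - (1.728592)) = 1.781034; f(s_4) = 0.018674

1.781034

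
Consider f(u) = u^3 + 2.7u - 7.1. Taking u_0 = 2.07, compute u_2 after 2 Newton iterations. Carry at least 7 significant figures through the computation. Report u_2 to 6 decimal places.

1.472859

f'(u) = 3u^2 + 2.7
u_0 = 2.070000: f = 7.358743, f' = 15.554700 → u_1 = 2.070000 - (7.358743)/(15.554700) = 1.596912
u_1 = 1.596912: f = 1.283992, f' = 10.350383 → u_2 = 1.596912 - (1.283992)/(10.350383) = 1.472859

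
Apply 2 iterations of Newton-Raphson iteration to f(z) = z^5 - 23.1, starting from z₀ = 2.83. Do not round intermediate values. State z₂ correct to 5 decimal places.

2.02396

f'(z) = 5z⁴
z_0 = 2.830000: f = 158.423216, f' = 320.712396 → z_1 = 2.830000 - (158.423216)/(320.712396) = 2.336027
z_1 = 2.336027: f = 46.464782, f' = 148.895492 → z_2 = 2.336027 - (46.464782)/(148.895492) = 2.023964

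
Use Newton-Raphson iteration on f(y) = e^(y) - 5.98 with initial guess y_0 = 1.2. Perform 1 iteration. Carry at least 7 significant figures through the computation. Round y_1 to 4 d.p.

f'(y) = e^(y)
y_0 = 1.200000: f = -2.659883, f' = 3.320117 → y_1 = 1.200000 - (-2.659883)/(3.320117) = 2.001141

2.0011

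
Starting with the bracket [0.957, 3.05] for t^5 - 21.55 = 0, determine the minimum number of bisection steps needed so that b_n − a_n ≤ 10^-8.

28

Initial width b − a = 3.05 − 0.957 = 2.093000.
After n steps the width is (b−a)/2^n; need (b−a)/2^n ≤ 10^-8.
So n ≥ log₂(2.093000/10^-8) = log₂(209300000.0000) ≈ 27.6410.
Hence n = 28.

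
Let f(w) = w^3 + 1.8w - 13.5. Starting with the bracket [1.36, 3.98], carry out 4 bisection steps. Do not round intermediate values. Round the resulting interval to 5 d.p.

[2.01500, 2.17875]

f(1.360000) = -8.536544, f(3.980000) = 56.708792 (opposite signs)
step 1: m = 2.670000, f(m) = 10.340163 > 0 → root in [1.360000, 2.670000]
step 2: m = 2.015000, f(m) = -1.691647 < 0 → root in [2.015000, 2.670000]
step 3: m = 2.342500, f(m) = 3.570515 > 0 → root in [2.015000, 2.342500]
step 4: m = 2.178750, f(m) = 0.764171 > 0 → root in [2.015000, 2.178750]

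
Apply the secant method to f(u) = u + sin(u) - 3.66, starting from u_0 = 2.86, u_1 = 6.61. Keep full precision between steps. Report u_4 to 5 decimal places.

Secant update: u_(k+1) = u_k − f(u_k)·(u_k − u_(k-1))/(f(u_k) − f(u_(k-1))).
f(u_0) = -0.522114, f(u_1) = 3.271028
u_2 = 6.610000 - (3.271028)·(6.610000 - 2.860000)/(3.271028 - (-0.522114)) = 3.376176; f(u_2) = -0.516262
u_3 = 3.376176 - (-0.516262)·(3.376176 - 6.610000)/(-0.516262 - (3.271028)) = 3.816992; f(u_3) = -0.468217
u_4 = 3.816992 - (-0.468217)·(3.816992 - 3.376176)/(-0.468217 - (-0.516262)) = 8.112938; f(u_4) = 5.419596

8.11294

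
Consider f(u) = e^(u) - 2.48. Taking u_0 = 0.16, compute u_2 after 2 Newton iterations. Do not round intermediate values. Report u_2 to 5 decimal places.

0.96747

f'(u) = e^(u)
u_0 = 0.160000: f = -1.306489, f' = 1.173511 → u_1 = 0.160000 - (-1.306489)/(1.173511) = 1.273317
u_1 = 1.273317: f = 1.092682, f' = 3.572682 → u_2 = 1.273317 - (1.092682)/(3.572682) = 0.967473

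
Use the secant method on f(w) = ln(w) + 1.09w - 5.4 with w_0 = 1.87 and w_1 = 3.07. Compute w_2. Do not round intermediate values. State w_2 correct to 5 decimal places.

3.69006

f(w_0) = -2.735762, f(w_1) = -0.932022
w_2 = 3.070000 - (-0.932022)·(3.070000 - 1.870000)/(-0.932022 - (-2.735762)) = 3.690060; f(w_2) = -0.072192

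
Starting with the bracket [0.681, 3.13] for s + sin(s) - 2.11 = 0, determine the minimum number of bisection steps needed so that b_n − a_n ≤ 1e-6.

Initial width b − a = 3.13 − 0.681 = 2.449000.
After n steps the width is (b−a)/2^n; need (b−a)/2^n ≤ 1e-6.
So n ≥ log₂(2.449000/1e-6) = log₂(2449000.0000) ≈ 21.2238.
Hence n = 22.

22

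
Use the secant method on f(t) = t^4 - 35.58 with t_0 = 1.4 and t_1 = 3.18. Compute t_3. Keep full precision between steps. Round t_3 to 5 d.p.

2.25649

Secant update: t_(k+1) = t_k − f(t_k)·(t_k − t_(k-1))/(f(t_k) − f(t_(k-1))).
f(t_0) = -31.738400, f(t_1) = 66.680634
t_2 = 3.180000 - (66.680634)·(3.180000 - 1.400000)/(66.680634 - (-31.738400)) = 1.974019; f(t_2) = -20.395345
t_3 = 1.974019 - (-20.395345)·(1.974019 - 3.180000)/(-20.395345 - (66.680634)) = 2.256489; f(t_3) = -9.654148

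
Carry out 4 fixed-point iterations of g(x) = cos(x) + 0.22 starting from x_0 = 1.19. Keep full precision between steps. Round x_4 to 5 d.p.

0.97341

x_1 = g(1.190000) = 0.591660
x_2 = g(0.591660) = 1.050016
x_3 = g(1.050016) = 0.717557
x_4 = g(0.717557) = 0.973414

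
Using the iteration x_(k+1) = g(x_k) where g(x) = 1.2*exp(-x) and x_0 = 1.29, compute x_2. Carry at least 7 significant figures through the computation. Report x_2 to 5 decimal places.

0.86243

x_1 = g(1.290000) = 0.330325
x_2 = g(0.330325) = 0.862428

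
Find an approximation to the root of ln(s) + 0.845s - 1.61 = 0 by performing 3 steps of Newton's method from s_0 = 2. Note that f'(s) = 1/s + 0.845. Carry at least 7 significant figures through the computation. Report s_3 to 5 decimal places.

s_0 = 2.000000: f = 0.773147, f' = 1.345000 → s_1 = 2.000000 - (0.773147)/(1.345000) = 1.425169
s_1 = 1.425169: f = -0.051441, f' = 1.546671 → s_2 = 1.425169 - (-0.051441)/(1.546671) = 1.458429
s_2 = 1.458429: f = -0.000268, f' = 1.530669 → s_3 = 1.458429 - (-0.000268)/(1.530669) = 1.458604

1.45860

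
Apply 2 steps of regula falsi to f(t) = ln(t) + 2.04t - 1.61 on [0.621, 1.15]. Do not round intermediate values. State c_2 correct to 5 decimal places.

0.86287

False-position update: c = (a·f(b) − b·f(a))/(f(b) − f(a)); replace the endpoint whose sign matches f(c).
f(0.621000) = -0.819584, f(1.150000) = 0.875762
step 1: c = 0.876735, f(c) = 0.046990 > 0 → new bracket [0.621000, 0.876735]
step 2: c = 0.862868, f(c) = 0.002757 > 0 → new bracket [0.621000, 0.862868]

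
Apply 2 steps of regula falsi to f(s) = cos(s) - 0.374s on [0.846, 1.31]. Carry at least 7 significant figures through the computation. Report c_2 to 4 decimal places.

f(0.846000) = 0.346579, f(1.310000) = -0.232090
step 1: c = 1.123901, f(c) = 0.011829 > 0 → new bracket [1.123901, 1.310000]
step 2: c = 1.132926, f(c) = 0.000297 > 0 → new bracket [1.132926, 1.310000]

1.1329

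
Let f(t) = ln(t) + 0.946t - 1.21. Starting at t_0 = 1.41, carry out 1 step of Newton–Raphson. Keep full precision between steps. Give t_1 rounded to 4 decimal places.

1.1276

Newton update: t ← t − f(t)/f'(t).
f'(t) = 1/t + 0.946
t_0 = 1.410000: f = 0.467450, f' = 1.655220 → t_1 = 1.410000 - (0.467450)/(1.655220) = 1.127591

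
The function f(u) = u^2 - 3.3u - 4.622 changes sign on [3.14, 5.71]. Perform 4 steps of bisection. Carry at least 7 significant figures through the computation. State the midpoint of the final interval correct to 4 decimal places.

f(3.140000) = -5.124400, f(5.710000) = 9.139100 (opposite signs)
step 1: m = 4.425000, f(m) = 0.356125 > 0 → root in [3.140000, 4.425000]
step 2: m = 3.782500, f(m) = -2.796944 < 0 → root in [3.782500, 4.425000]
step 3: m = 4.103750, f(m) = -1.323611 < 0 → root in [4.103750, 4.425000]
step 4: m = 4.264375, f(m) = -0.509543 < 0 → root in [4.264375, 4.425000]
Midpoint of [4.264375, 4.425000] = 4.344687

4.3447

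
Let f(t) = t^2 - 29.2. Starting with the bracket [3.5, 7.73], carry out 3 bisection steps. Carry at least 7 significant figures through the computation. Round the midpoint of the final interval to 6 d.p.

f(3.500000) = -16.950000, f(7.730000) = 30.552900 (opposite signs)
step 1: m = 5.615000, f(m) = 2.328225 > 0 → root in [3.500000, 5.615000]
step 2: m = 4.557500, f(m) = -8.429194 < 0 → root in [4.557500, 5.615000]
step 3: m = 5.086250, f(m) = -3.330061 < 0 → root in [5.086250, 5.615000]
Midpoint of [5.086250, 5.615000] = 5.350625

5.350625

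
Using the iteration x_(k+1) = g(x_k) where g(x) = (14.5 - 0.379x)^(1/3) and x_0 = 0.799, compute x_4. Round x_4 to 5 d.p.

x_1 = g(0.799000) = 2.421405
x_2 = g(2.421405) = 2.385930
x_3 = g(2.385930) = 2.386717
x_4 = g(2.386717) = 2.386699

2.38670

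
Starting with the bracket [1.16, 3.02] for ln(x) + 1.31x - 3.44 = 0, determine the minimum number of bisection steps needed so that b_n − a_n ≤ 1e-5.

Initial width b − a = 3.02 − 1.16 = 1.860000.
After n steps the width is (b−a)/2^n; need (b−a)/2^n ≤ 1e-5.
So n ≥ log₂(1.860000/1e-5) = log₂(186000.0000) ≈ 17.5049.
Hence n = 18.

18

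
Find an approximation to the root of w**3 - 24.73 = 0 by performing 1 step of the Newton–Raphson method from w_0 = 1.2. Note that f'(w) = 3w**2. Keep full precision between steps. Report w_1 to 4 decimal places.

6.5245

w_0 = 1.200000: f = -23.002000, f' = 4.320000 → w_1 = 1.200000 - (-23.002000)/(4.320000) = 6.524537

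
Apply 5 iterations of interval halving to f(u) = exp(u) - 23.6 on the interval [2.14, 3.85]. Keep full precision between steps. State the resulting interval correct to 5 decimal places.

[3.15531, 3.20875]

f(2.140000) = -15.100562, f(3.850000) = 23.393063 (opposite signs)
step 1: m = 2.995000, f(m) = -3.614640 < 0 → root in [2.995000, 3.850000]
step 2: m = 3.422500, f(m) = 7.045934 > 0 → root in [2.995000, 3.422500]
step 3: m = 3.208750, f(m) = 1.148132 > 0 → root in [2.995000, 3.208750]
step 4: m = 3.101875, f(m) = -1.360389 < 0 → root in [3.101875, 3.208750]
step 5: m = 3.155312, f(m) = -0.139633 < 0 → root in [3.155312, 3.208750]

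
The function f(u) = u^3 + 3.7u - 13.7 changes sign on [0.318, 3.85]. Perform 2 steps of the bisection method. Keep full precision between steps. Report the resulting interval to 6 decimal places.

[1.201000, 2.084000]

f(0.318000) = -12.491243, f(3.850000) = 57.611625 (opposite signs)
step 1: m = 2.084000, f(m) = 3.061729 > 0 → root in [0.318000, 2.084000]
step 2: m = 1.201000, f(m) = -7.523976 < 0 → root in [1.201000, 2.084000]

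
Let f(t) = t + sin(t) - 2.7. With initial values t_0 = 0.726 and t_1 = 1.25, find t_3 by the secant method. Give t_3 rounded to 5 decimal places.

1.68295

f(t_0) = -1.310116, f(t_1) = -0.501015
t_2 = 1.250000 - (-0.501015)·(1.250000 - 0.726000)/(-0.501015 - (-1.310116)) = 1.574474; f(t_2) = -0.125533
t_3 = 1.574474 - (-0.125533)·(1.574474 - 1.250000)/(-0.125533 - (-0.501015)) = 1.682953; f(t_3) = -0.023330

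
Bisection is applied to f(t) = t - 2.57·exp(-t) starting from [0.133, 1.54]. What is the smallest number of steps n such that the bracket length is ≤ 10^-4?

14

Initial width b − a = 1.54 − 0.133 = 1.407000.
After n steps the width is (b−a)/2^n; need (b−a)/2^n ≤ 10^-4.
So n ≥ log₂(1.407000/10^-4) = log₂(14070.0000) ≈ 13.7803.
Hence n = 14.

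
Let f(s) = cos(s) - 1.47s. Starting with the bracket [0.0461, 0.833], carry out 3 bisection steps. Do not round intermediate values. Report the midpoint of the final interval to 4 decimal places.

0.5871

f(0.046100) = 0.931171, f(0.833000) = -0.551851 (opposite signs)
step 1: m = 0.439550, f(m) = 0.258805 > 0 → root in [0.439550, 0.833000]
step 2: m = 0.636275, f(m) = -0.131010 < 0 → root in [0.439550, 0.636275]
step 3: m = 0.537913, f(m) = 0.068049 > 0 → root in [0.537913, 0.636275]
Midpoint of [0.537913, 0.636275] = 0.587094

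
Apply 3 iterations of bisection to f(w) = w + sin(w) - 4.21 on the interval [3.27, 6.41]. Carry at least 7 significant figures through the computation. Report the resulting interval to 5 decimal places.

[4.84000, 5.23250]

f(3.270000) = -1.068055, f(6.410000) = 2.326475 (opposite signs)
step 1: m = 4.840000, f(m) = -0.361869 < 0 → root in [4.840000, 6.410000]
step 2: m = 5.625000, f(m) = 0.803318 > 0 → root in [4.840000, 5.625000]
step 3: m = 5.232500, f(m) = 0.154736 > 0 → root in [4.840000, 5.232500]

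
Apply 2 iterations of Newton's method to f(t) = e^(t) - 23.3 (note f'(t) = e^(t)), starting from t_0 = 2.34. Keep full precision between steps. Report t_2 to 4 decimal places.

t_0 = 2.340000: f = -12.918763, f' = 10.381237 → t_1 = 2.340000 - (-12.918763)/(10.381237) = 3.584434
t_1 = 3.584434: f = 12.732956, f' = 36.032956 → t_2 = 3.584434 - (12.732956)/(36.032956) = 3.231064

3.2311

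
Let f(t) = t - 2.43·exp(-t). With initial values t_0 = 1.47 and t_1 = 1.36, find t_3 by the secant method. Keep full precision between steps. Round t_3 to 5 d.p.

f(t_0) = 0.911281, f(t_1) = 0.736314
t_2 = 1.360000 - (0.736314)·(1.360000 - 1.470000)/(0.736314 - (0.911281)) = 0.897086; f(t_2) = -0.093762
t_3 = 0.897086 - (-0.093762)·(0.897086 - 1.360000)/(-0.093762 - (0.736314)) = 0.949375; f(t_3) = 0.009006

0.94937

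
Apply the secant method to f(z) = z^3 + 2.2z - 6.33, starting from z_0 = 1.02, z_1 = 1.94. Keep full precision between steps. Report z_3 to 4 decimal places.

1.4380

f(z_0) = -3.024792, f(z_1) = 5.239384
z_2 = 1.940000 - (5.239384)·(1.940000 - 1.020000)/(5.239384 - (-3.024792)) = 1.356732; f(z_2) = -0.847827
z_3 = 1.356732 - (-0.847827)·(1.356732 - 1.940000)/(-0.847827 - (5.239384)) = 1.437969; f(z_3) = -0.193099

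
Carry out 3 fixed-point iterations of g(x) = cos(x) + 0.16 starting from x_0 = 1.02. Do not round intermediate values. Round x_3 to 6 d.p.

0.753455

x_1 = g(1.020000) = 0.683366
x_2 = g(0.683366) = 0.935452
x_3 = g(0.935452) = 0.753455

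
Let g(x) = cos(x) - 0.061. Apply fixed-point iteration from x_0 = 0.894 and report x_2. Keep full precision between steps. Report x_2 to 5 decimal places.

0.78343

x_1 = g(0.894000) = 0.565299
x_2 = g(0.565299) = 0.783429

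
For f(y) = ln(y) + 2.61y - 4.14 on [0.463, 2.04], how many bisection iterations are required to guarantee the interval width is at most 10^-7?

24

Initial width b − a = 2.04 − 0.463 = 1.577000.
After n steps the width is (b−a)/2^n; need (b−a)/2^n ≤ 10^-7.
So n ≥ log₂(1.577000/10^-7) = log₂(15770000.0000) ≈ 23.9107.
Hence n = 24.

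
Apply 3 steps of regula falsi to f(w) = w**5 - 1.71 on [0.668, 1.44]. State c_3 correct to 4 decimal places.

f(0.668000) = -1.576991, f(1.440000) = 4.481736
step 1: c = 0.868939, f(c) = -1.214610 < 0 → new bracket [0.868939, 1.440000]
step 2: c = 0.990704, f(c) = -0.755622 < 0 → new bracket [0.990704, 1.440000]
step 3: c = 1.055527, f(c) = -0.399774 < 0 → new bracket [1.055527, 1.440000]

1.0555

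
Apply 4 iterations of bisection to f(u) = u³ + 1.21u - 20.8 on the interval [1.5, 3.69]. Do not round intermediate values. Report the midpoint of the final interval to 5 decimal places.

f(1.500000) = -15.610000, f(3.690000) = 33.908309 (opposite signs)
step 1: m = 2.595000, f(m) = -0.185255 < 0 → root in [2.595000, 3.690000]
step 2: m = 3.142500, f(m) = 14.035575 > 0 → root in [2.595000, 3.142500]
step 3: m = 2.868750, f(m) = 6.280216 > 0 → root in [2.595000, 2.868750]
step 4: m = 2.731875, f(m) = 2.893937 > 0 → root in [2.595000, 2.731875]
Midpoint of [2.595000, 2.731875] = 2.663437

2.66344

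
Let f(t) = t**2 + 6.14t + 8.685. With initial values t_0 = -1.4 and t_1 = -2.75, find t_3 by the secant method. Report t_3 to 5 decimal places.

f(t_0) = 2.049000, f(t_1) = -0.637500
t_2 = -2.750000 - (-0.637500)·(-2.750000 - -1.400000)/(-0.637500 - (2.049000)) = -2.429648; f(t_2) = -0.329850
t_3 = -2.429648 - (-0.329850)·(-2.429648 - -2.750000)/(-0.329850 - (-0.637500)) = -2.086181; f(t_3) = 0.228000

-2.08618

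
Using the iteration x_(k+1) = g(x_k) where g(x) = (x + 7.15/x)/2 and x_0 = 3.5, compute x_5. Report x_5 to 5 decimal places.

x_1 = g(3.500000) = 2.771429
x_2 = g(2.771429) = 2.675663
x_3 = g(2.675663) = 2.673949
x_4 = g(2.673949) = 2.673948
x_5 = g(2.673948) = 2.673948

2.67395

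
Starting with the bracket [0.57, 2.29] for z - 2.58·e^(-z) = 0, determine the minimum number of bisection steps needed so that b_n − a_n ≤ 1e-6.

Initial width b − a = 2.29 − 0.57 = 1.720000.
After n steps the width is (b−a)/2^n; need (b−a)/2^n ≤ 1e-6.
So n ≥ log₂(1.720000/1e-6) = log₂(1720000.0000) ≈ 20.7140.
Hence n = 21.

21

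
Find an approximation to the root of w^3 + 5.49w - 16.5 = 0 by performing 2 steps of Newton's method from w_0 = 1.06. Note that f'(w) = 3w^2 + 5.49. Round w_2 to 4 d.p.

1.8759

w_0 = 1.060000: f = -9.489584, f' = 8.860800 → w_1 = 1.060000 - (-9.489584)/(8.860800) = 2.130962
w_1 = 2.130962: f = 4.875686, f' = 19.113003 → w_2 = 2.130962 - (4.875686)/(19.113003) = 1.875865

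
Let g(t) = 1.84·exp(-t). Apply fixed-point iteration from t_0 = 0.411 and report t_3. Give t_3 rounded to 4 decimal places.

t_1 = g(0.411000) = 1.219896
t_2 = g(1.219896) = 0.543280
t_3 = g(0.543280) = 1.068746

1.0687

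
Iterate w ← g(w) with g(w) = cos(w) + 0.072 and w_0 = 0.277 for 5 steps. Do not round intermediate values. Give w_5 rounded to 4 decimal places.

0.8442

w_1 = g(0.277000) = 1.033880
w_2 = g(1.033880) = 0.583489
w_3 = g(0.583489) = 0.906546
w_4 = g(0.906546) = 0.688469
w_5 = g(0.688469) = 0.844220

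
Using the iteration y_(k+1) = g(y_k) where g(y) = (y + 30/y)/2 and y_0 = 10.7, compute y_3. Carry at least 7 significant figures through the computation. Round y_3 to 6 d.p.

5.478519

y_1 = g(10.700000) = 6.751869
y_2 = g(6.751869) = 5.597542
y_3 = g(5.597542) = 5.478519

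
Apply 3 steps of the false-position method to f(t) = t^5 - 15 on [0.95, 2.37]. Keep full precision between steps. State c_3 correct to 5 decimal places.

1.54595

f(0.950000) = -14.226219, f(2.370000) = 59.772470
step 1: c = 1.222994, f(c) = -12.263960 < 0 → new bracket [1.222994, 2.370000]
step 2: c = 1.418268, f(c) = -9.261585 < 0 → new bracket [1.418268, 2.370000]
step 3: c = 1.545952, f(c) = -6.169599 < 0 → new bracket [1.545952, 2.370000]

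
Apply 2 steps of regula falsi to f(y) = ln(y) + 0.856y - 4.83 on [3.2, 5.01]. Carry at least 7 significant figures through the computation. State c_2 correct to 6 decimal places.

False-position update: c = (a·f(b) − b·f(a))/(f(b) − f(a)); replace the endpoint whose sign matches f(c).
f(3.200000) = -0.927649, f(5.010000) = 1.069996
step 1: c = 4.040512, f(c) = 0.025050 > 0 → new bracket [3.200000, 4.040512]
step 2: c = 4.018412, f(c) = 0.000648 > 0 → new bracket [3.200000, 4.018412]

4.018412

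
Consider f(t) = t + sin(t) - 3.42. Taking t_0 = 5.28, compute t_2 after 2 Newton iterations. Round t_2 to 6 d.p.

4.394657

f'(t) = 1 + cos(t)
t_0 = 5.280000: f = 1.016812, f' = 1.537619 → t_1 = 5.280000 - (1.016812)/(1.537619) = 4.618710
t_1 = 4.618710: f = 0.203095, f' = 0.906458 → t_2 = 4.618710 - (0.203095)/(0.906458) = 4.394657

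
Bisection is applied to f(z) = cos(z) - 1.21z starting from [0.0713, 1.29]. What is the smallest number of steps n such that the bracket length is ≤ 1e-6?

21

Initial width b − a = 1.29 − 0.0713 = 1.218700.
After n steps the width is (b−a)/2^n; need (b−a)/2^n ≤ 1e-6.
So n ≥ log₂(1.218700/1e-6) = log₂(1218700.0000) ≈ 20.2169.
Hence n = 21.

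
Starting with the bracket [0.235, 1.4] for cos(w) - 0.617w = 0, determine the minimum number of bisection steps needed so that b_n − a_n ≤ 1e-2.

7

Initial width b − a = 1.4 − 0.235 = 1.165000.
After n steps the width is (b−a)/2^n; need (b−a)/2^n ≤ 1e-2.
So n ≥ log₂(1.165000/1e-2) = log₂(116.5000) ≈ 6.8642.
Hence n = 7.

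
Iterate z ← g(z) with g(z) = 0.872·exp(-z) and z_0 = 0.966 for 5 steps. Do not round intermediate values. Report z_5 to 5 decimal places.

0.50463

z_1 = g(0.966000) = 0.331885
z_2 = g(0.331885) = 0.625721
z_3 = g(0.625721) = 0.466412
z_4 = g(0.466412) = 0.546961
z_5 = g(0.546961) = 0.504631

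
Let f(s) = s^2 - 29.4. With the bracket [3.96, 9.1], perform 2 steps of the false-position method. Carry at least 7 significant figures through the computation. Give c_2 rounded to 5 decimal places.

False-position update: c = (a·f(b) − b·f(a))/(f(b) − f(a)); replace the endpoint whose sign matches f(c).
f(3.960000) = -13.718400, f(9.100000) = 53.410000
step 1: c = 5.010413, f(c) = -4.295757 < 0 → new bracket [5.010413, 9.100000]
step 2: c = 5.314852, f(c) = -1.152346 < 0 → new bracket [5.314852, 9.100000]

5.31485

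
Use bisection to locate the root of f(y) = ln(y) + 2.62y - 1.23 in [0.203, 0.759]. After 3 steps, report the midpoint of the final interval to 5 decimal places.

f(0.203000) = -2.292689, f(0.759000) = 0.482826 (opposite signs)
step 1: m = 0.481000, f(m) = -0.701668 < 0 → root in [0.481000, 0.759000]
step 2: m = 0.620000, f(m) = -0.083636 < 0 → root in [0.620000, 0.759000]
step 3: m = 0.689500, f(m) = 0.204701 > 0 → root in [0.620000, 0.689500]
Midpoint of [0.620000, 0.689500] = 0.654750

0.65475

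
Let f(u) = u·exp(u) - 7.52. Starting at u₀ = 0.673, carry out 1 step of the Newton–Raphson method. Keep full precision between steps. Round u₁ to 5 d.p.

2.56393

Newton update: u ← u − f(u)/f'(u).
f'(u) = (u + 1)·exp(u)
u_0 = 0.673000: f = -6.200847, f' = 3.279262 → u_1 = 0.673000 - (-6.200847)/(3.279262) = 2.563927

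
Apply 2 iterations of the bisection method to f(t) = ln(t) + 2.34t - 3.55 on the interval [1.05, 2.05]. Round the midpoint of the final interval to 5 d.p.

f(1.050000) = -1.044210, f(2.050000) = 1.964840 (opposite signs)
step 1: m = 1.550000, f(m) = 0.515255 > 0 → root in [1.050000, 1.550000]
step 2: m = 1.300000, f(m) = -0.245636 < 0 → root in [1.300000, 1.550000]
Midpoint of [1.300000, 1.550000] = 1.425000

1.42500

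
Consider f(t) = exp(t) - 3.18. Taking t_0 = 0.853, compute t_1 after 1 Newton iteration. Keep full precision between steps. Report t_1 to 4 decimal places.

f'(t) = exp(t)
t_0 = 0.853000: f = -0.833324, f' = 2.346676 → t_1 = 0.853000 - (-0.833324)/(2.346676) = 1.208108

1.2081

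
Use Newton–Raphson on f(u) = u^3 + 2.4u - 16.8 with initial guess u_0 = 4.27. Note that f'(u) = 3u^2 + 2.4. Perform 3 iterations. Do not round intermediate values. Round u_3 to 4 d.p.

u_0 = 4.270000: f = 71.302483, f' = 57.098700 → u_1 = 4.270000 - (71.302483)/(57.098700) = 3.021242
u_1 = 3.021242: f = 18.028573, f' = 29.783702 → u_2 = 3.021242 - (18.028573)/(29.783702) = 2.415925
u_2 = 2.415925: f = 3.099231, f' = 19.910079 → u_3 = 2.415925 - (3.099231)/(19.910079) = 2.260263

2.2603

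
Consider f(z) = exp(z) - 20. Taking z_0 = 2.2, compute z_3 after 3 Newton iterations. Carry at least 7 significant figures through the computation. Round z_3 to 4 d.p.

2.9986

f'(z) = exp(z)
z_0 = 2.200000: f = -10.974987, f' = 9.025013 → z_1 = 2.200000 - (-10.974987)/(9.025013) = 3.416063
z_1 = 3.416063: f = 10.449305, f' = 30.449305 → z_2 = 3.416063 - (10.449305)/(30.449305) = 3.072893
z_2 = 3.072893: f = 1.604305, f' = 21.604305 → z_3 = 3.072893 - (1.604305)/(21.604305) = 2.998634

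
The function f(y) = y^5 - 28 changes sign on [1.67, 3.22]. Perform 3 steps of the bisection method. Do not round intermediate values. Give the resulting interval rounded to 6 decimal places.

[1.863750, 2.057500]

f(1.670000) = -15.010801, f(3.220000) = 318.161974 (opposite signs)
step 1: m = 2.445000, f(m) = 59.376434 > 0 → root in [1.670000, 2.445000]
step 2: m = 2.057500, f(m) = 8.872214 > 0 → root in [1.670000, 2.057500]
step 3: m = 1.863750, f(m) = -5.512650 < 0 → root in [1.863750, 2.057500]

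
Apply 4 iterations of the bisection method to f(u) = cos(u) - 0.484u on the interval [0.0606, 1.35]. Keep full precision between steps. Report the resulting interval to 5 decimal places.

f(0.060600) = 0.968834, f(1.350000) = -0.434393 (opposite signs)
step 1: m = 0.705300, f(m) = 0.420052 > 0 → root in [0.705300, 1.350000]
step 2: m = 1.027650, f(m) = 0.019449 > 0 → root in [1.027650, 1.350000]
step 3: m = 1.188825, f(m) = -0.202641 < 0 → root in [1.027650, 1.188825]
step 4: m = 1.108237, f(m) = -0.090147 < 0 → root in [1.027650, 1.108237]

[1.02765, 1.10824]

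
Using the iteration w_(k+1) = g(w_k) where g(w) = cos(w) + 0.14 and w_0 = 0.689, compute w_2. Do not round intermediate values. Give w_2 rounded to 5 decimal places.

w_1 = g(0.689000) = 0.911882
w_2 = g(0.911882) = 0.752259

0.75226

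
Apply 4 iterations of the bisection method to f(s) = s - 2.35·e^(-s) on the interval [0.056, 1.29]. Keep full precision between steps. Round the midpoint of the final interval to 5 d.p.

0.94294

f(0.056000) = -2.166017, f(1.290000) = 0.643114 (opposite signs)
step 1: m = 0.673000, f(m) = -0.525913 < 0 → root in [0.673000, 1.290000]
step 2: m = 0.981500, f(m) = 0.100841 > 0 → root in [0.673000, 0.981500]
step 3: m = 0.827250, f(m) = -0.200288 < 0 → root in [0.827250, 0.981500]
step 4: m = 0.904375, f(m) = -0.046893 < 0 → root in [0.904375, 0.981500]
Midpoint of [0.904375, 0.981500] = 0.942937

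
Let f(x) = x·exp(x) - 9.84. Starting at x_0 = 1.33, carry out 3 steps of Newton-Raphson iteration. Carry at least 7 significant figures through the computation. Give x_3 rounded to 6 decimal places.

1.735392

Newton update: x ← x − f(x)/f'(x).
f'(x) = (x + 1)·exp(x)
x_0 = 1.330000: f = -4.811212, f' = 8.809831 → x_1 = 1.330000 - (-4.811212)/(8.809831) = 1.876119
x_1 = 1.876119: f = 2.407522, f' = 18.775639 → x_2 = 1.876119 - (2.407522)/(18.775639) = 1.747893
x_2 = 1.747893: f = 0.197255, f' = 15.779744 → x_3 = 1.747893 - (0.197255)/(15.779744) = 1.735392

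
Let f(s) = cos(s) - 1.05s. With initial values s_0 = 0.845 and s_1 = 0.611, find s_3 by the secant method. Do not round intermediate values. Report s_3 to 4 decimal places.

f(s_0) = -0.223519, f(s_1) = 0.177525
s_2 = 0.611000 - (0.177525)·(0.611000 - 0.845000)/(0.177525 - (-0.223519)) = 0.714582; f(s_2) = 0.005057
s_3 = 0.714582 - (0.005057)·(0.714582 - 0.611000)/(0.005057 - (0.177525)) = 0.717619; f(s_3) = -0.000126

0.7176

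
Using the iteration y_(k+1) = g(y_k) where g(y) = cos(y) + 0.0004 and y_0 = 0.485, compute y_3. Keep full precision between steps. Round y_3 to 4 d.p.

y_1 = g(0.485000) = 0.885075
y_2 = g(0.885075) = 0.633631
y_3 = g(0.633631) = 0.806283

0.8063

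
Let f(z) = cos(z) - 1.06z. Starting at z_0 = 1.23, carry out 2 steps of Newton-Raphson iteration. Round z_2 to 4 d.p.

f'(z) = -sin(z) - 1.06
z_0 = 1.230000: f = -0.969562, f' = -2.002489 → z_1 = 1.230000 - (-0.969562)/(-2.002489) = 0.745821
z_1 = 0.745821: f = -0.056040, f' = -1.738575 → z_2 = 0.745821 - (-0.056040)/(-1.738575) = 0.713588

0.7136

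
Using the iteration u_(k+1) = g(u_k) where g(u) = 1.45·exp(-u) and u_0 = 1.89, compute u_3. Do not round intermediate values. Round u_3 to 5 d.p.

0.45240

u_1 = g(1.890000) = 0.219054
u_2 = g(0.219054) = 1.164753
u_3 = g(1.164753) = 0.452399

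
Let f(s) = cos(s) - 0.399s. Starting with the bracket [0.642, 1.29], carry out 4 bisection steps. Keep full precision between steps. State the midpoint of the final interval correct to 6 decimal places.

f(0.642000) = 0.544742, f(1.290000) = -0.237589 (opposite signs)
step 1: m = 0.966000, f(m) = 0.183161 > 0 → root in [0.966000, 1.290000]
step 2: m = 1.128000, f(m) = -0.021604 < 0 → root in [0.966000, 1.128000]
step 3: m = 1.047000, f(m) = 0.082418 > 0 → root in [1.047000, 1.128000]
step 4: m = 1.087500, f(m) = 0.030788 > 0 → root in [1.087500, 1.128000]
Midpoint of [1.087500, 1.128000] = 1.107750

1.107750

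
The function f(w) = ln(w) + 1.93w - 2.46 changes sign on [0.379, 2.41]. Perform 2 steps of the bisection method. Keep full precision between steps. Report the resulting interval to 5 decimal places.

f(0.379000) = -2.698749, f(2.410000) = 3.070927 (opposite signs)
step 1: m = 1.394500, f(m) = 0.563921 > 0 → root in [0.379000, 1.394500]
step 2: m = 0.886750, f(m) = -0.868765 < 0 → root in [0.886750, 1.394500]

[0.88675, 1.39450]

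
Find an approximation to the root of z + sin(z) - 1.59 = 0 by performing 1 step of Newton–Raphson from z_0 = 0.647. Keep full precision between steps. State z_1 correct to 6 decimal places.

f'(z) = 1 + cos(z)
z_0 = 0.647000: f = -0.340205, f' = 1.797896 → z_1 = 0.647000 - (-0.340205)/(1.797896) = 0.836224

0.836224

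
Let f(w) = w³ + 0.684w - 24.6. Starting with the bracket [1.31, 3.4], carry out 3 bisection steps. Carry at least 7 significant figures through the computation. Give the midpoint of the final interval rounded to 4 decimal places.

2.7469

f(1.310000) = -21.455869, f(3.400000) = 17.029600 (opposite signs)
step 1: m = 2.355000, f(m) = -9.928291 < 0 → root in [2.355000, 3.400000]
step 2: m = 2.877500, f(m) = 1.193928 > 0 → root in [2.355000, 2.877500]
step 3: m = 2.616250, f(m) = -4.902871 < 0 → root in [2.616250, 2.877500]
Midpoint of [2.616250, 2.877500] = 2.746875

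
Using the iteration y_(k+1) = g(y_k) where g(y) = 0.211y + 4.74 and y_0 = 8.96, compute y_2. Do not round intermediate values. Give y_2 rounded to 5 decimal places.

6.13905

y_1 = g(8.960000) = 6.630560
y_2 = g(6.630560) = 6.139048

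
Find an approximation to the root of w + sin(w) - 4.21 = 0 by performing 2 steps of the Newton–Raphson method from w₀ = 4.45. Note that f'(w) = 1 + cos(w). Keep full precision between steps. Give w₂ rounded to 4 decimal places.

5.1485

Newton update: w ← w − f(w)/f'(w).
w_0 = 4.450000: f = -0.725773, f' = 0.740611 → w_1 = 4.450000 - (-0.725773)/(0.740611) = 5.429965
w_1 = 5.429965: f = 0.466563, f' = 1.657560 → w_2 = 5.429965 - (0.466563)/(1.657560) = 5.148489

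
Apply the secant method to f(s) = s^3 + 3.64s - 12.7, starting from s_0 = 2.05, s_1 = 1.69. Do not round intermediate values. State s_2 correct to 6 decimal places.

f(s_0) = 3.377125, f(s_1) = -1.721591
s_2 = 1.690000 - (-1.721591)·(1.690000 - 2.050000)/(-1.721591 - (3.377125)) = 1.811555; f(s_2) = -0.160907

1.811555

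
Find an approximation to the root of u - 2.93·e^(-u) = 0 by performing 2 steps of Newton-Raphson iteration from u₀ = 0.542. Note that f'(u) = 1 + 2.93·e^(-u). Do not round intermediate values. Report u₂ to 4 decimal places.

Newton update: u ← u − f(u)/f'(u).
u_0 = 0.542000: f = -1.162041, f' = 2.704041 → u_1 = 0.542000 - (-1.162041)/(2.704041) = 0.971742
u_1 = 0.971742: f = -0.137037, f' = 2.108780 → u_2 = 0.971742 - (-0.137037)/(2.108780) = 1.036727

1.0367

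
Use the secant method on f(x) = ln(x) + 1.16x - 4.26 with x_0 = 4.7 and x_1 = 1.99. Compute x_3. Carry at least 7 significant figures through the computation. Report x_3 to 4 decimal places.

2.7907

f(x_0) = 2.739563, f(x_1) = -1.263465
x_2 = 1.990000 - (-1.263465)·(1.990000 - 4.700000)/(-1.263465 - (2.739563)) = 2.845350; f(x_2) = 0.086293
x_3 = 2.845350 - (0.086293)·(2.845350 - 1.990000)/(0.086293 - (-1.263465)) = 2.790666; f(x_3) = 0.003453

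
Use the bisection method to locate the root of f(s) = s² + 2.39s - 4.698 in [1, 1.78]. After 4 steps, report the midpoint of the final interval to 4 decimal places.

f(1.000000) = -1.308000, f(1.780000) = 2.724600 (opposite signs)
step 1: m = 1.390000, f(m) = 0.556200 > 0 → root in [1.000000, 1.390000]
step 2: m = 1.195000, f(m) = -0.413925 < 0 → root in [1.195000, 1.390000]
step 3: m = 1.292500, f(m) = 0.061631 > 0 → root in [1.195000, 1.292500]
step 4: m = 1.243750, f(m) = -0.178523 < 0 → root in [1.243750, 1.292500]
Midpoint of [1.243750, 1.292500] = 1.268125

1.2681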